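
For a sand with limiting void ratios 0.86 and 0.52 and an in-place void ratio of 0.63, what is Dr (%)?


Using Dr = (e_max - e) / (e_max - e_min) * 100
e_max - e = 0.86 - 0.63 = 0.23
e_max - e_min = 0.86 - 0.52 = 0.34
Dr = 0.23 / 0.34 * 100
Dr = 67.65 %


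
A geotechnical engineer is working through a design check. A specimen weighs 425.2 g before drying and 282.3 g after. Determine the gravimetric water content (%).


Result: 50.62 %

Derivation:
Using w = (m_wet - m_dry) / m_dry * 100
m_wet - m_dry = 425.2 - 282.3 = 142.9 g
w = 142.9 / 282.3 * 100
w = 50.62 %


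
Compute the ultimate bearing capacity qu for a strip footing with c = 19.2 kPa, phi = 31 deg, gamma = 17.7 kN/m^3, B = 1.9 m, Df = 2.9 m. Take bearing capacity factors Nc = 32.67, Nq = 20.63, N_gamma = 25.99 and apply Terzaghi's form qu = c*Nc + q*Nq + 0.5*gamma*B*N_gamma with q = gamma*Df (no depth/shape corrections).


Compute qu = c*Nc + gamma*Df*Nq + 0.5*gamma*B*N_gamma
Term 1: 19.2 * 32.67 = 627.264
Term 2: 17.7 * 2.9 * 20.63 = 1058.9379
Term 3: 0.5 * 17.7 * 1.9 * 25.99 = 437.02185
qu = 627.264 + 1058.9379 + 437.02185
qu = 2123.22 kPa


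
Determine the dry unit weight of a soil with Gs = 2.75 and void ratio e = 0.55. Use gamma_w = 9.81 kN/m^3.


Result: 17.405 kN/m^3

Derivation:
Using gamma_d = Gs * gamma_w / (1 + e)
gamma_d = 2.75 * 9.81 / (1 + 0.55)
gamma_d = 2.75 * 9.81 / 1.55
gamma_d = 17.405 kN/m^3


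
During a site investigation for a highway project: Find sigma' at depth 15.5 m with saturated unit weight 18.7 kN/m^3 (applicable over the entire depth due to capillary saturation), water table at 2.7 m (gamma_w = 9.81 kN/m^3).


Total stress = gamma_sat * depth
sigma = 18.7 * 15.5 = 289.85 kPa
Pore water pressure u = gamma_w * (depth - d_wt)
u = 9.81 * (15.5 - 2.7) = 125.568 kPa
Effective stress = sigma - u
sigma' = 289.85 - 125.568 = 164.28 kPa


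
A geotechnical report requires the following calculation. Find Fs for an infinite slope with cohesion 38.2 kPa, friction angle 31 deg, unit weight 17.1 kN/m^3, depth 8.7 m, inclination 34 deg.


Result: 1.445

Derivation:
Using Fs = c / (gamma*H*sin(beta)*cos(beta)) + tan(phi)/tan(beta)
Cohesion contribution = 38.2 / (17.1*8.7*sin(34)*cos(34))
Cohesion contribution = 0.553875
Friction contribution = tan(31)/tan(34) = 0.890813
Fs = 0.553875 + 0.890813
Fs = 1.445


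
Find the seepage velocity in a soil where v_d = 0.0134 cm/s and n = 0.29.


Result: 0.04621 cm/s

Derivation:
Using v_s = v_d / n
v_s = 0.0134 / 0.29
v_s = 0.04621 cm/s


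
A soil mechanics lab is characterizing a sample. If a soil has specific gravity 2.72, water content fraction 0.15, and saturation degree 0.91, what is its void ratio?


Using the relation e = Gs * w / S
e = 2.72 * 0.15 / 0.91
e = 0.4484


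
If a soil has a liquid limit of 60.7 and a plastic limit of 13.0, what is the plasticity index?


Result: 47.7

Derivation:
Using PI = LL - PL
PI = 60.7 - 13.0
PI = 47.7


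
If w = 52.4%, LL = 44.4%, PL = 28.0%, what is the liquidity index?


First compute the plasticity index:
PI = LL - PL = 44.4 - 28.0 = 16.4
Then compute the liquidity index:
LI = (w - PL) / PI
LI = (52.4 - 28.0) / 16.4
LI = 1.488


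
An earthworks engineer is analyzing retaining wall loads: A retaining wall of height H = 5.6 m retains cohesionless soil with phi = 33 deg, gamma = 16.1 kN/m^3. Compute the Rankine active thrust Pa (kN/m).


Compute active earth pressure coefficient:
Ka = tan^2(45 - phi/2) = tan^2(28.5) = 0.294801
Compute active force:
Pa = 0.5 * Ka * gamma * H^2
Pa = 0.5 * 0.294801 * 16.1 * 5.6^2
Pa = 74.42 kN/m


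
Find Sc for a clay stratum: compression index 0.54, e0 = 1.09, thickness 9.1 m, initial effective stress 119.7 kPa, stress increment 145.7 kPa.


Result: 0.8131 m

Derivation:
Using Sc = Cc * H / (1 + e0) * log10((sigma0 + delta_sigma) / sigma0)
Stress ratio = (119.7 + 145.7) / 119.7 = 2.21721
log10(2.21721) = 0.345807
Cc * H / (1 + e0) = 0.54 * 9.1 / (1 + 1.09) = 2.3512
Sc = 2.3512 * 0.345807
Sc = 0.8131 m


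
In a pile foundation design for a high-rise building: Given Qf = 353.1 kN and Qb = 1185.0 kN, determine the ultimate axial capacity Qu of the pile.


Using Qu = Qf + Qb
Qu = 353.1 + 1185.0
Qu = 1538.1 kN


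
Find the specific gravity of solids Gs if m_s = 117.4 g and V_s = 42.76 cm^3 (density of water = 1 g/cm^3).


Using Gs = m_s / (V_s * rho_w)
Since rho_w = 1 g/cm^3:
Gs = 117.4 / 42.76
Gs = 2.746


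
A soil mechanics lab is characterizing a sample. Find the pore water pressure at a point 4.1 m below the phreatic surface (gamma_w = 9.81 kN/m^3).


Using u = gamma_w * h_w
u = 9.81 * 4.1
u = 40.22 kPa


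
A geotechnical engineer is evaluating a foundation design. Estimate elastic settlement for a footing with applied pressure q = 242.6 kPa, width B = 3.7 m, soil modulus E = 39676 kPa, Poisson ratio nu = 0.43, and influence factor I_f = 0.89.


Using Se = q * B * (1 - nu^2) * I_f / E
1 - nu^2 = 1 - 0.43^2 = 0.8151
Se = 242.6 * 3.7 * 0.8151 * 0.89 / 39676
Se = 0.016412 m
Convert to mm: Se = 0.016412 * 1000 = 16.412 mm


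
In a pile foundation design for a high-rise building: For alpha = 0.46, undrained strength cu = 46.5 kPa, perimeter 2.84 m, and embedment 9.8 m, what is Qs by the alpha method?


Using Qs = alpha * cu * perimeter * L
Qs = 0.46 * 46.5 * 2.84 * 9.8
Qs = 595.33 kN


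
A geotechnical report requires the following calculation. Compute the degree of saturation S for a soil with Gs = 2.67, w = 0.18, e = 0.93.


Result: 0.5168

Derivation:
Using S = Gs * w / e
S = 2.67 * 0.18 / 0.93
S = 0.5168


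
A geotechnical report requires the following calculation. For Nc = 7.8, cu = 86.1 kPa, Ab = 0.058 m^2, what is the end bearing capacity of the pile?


Using Qb = Nc * cu * Ab
Qb = 7.8 * 86.1 * 0.058
Qb = 38.95 kN


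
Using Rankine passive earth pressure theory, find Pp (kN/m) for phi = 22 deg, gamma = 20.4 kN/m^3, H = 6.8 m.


Compute passive earth pressure coefficient:
Kp = tan^2(45 + phi/2) = tan^2(56.0) = 2.197987
Compute passive force:
Pp = 0.5 * Kp * gamma * H^2
Pp = 0.5 * 2.197987 * 20.4 * 6.8^2
Pp = 1036.68 kN/m


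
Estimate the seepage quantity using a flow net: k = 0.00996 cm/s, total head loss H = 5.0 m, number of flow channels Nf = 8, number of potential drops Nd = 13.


Convert k to m/s for unit consistency with H:
k = 0.00996 cm/s = 0.00996 / 100 m/s = 9.96e-05 m/s
Using q = k * H * Nf / Nd
Nf / Nd = 8 / 13 = 0.6154
q = 9.96e-05 * 5.0 * 0.6154
q = 0.0003065 m^3/s per m


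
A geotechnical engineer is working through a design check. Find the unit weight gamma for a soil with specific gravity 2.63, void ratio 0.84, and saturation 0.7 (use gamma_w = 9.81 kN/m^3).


Using gamma = gamma_w * (Gs + S*e) / (1 + e)
Numerator: Gs + S*e = 2.63 + 0.7*0.84 = 3.218
Denominator: 1 + e = 1 + 0.84 = 1.84
gamma = 9.81 * 3.218 / 1.84
gamma = 17.157 kN/m^3


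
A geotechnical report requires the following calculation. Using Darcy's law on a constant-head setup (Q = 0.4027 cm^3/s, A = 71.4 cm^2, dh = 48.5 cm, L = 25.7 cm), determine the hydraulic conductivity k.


Compute hydraulic gradient:
i = dh / L = 48.5 / 25.7 = 1.88716
Then apply Darcy's law:
k = Q / (A * i)
k = 0.4027 / (71.4 * 1.88716)
k = 0.4027 / 134.743
k = 0.002989 cm/s


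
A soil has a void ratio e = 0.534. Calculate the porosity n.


Using the relation n = e / (1 + e)
n = 0.534 / (1 + 0.534)
n = 0.534 / 1.534
n = 0.3481


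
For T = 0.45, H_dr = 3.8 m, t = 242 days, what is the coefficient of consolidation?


Using cv = T * H_dr^2 / t
H_dr^2 = 3.8^2 = 14.44
cv = 0.45 * 14.44 / 242
cv = 0.02685 m^2/day


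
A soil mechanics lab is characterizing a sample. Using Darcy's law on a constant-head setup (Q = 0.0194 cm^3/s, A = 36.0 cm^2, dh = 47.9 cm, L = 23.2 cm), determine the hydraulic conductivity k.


Compute hydraulic gradient:
i = dh / L = 47.9 / 23.2 = 2.06466
Then apply Darcy's law:
k = Q / (A * i)
k = 0.0194 / (36.0 * 2.06466)
k = 0.0194 / 74.3276
k = 0.000261 cm/s


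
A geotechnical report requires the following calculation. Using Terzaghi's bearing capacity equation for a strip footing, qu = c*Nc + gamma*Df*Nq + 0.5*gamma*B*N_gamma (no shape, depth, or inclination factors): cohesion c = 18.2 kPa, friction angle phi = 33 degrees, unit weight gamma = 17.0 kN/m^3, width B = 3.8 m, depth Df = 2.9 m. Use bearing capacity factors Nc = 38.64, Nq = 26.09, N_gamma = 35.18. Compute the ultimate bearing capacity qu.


Compute qu = c*Nc + gamma*Df*Nq + 0.5*gamma*B*N_gamma
Term 1: 18.2 * 38.64 = 703.248
Term 2: 17.0 * 2.9 * 26.09 = 1286.237
Term 3: 0.5 * 17.0 * 3.8 * 35.18 = 1136.314
qu = 703.248 + 1286.237 + 1136.314
qu = 3125.8 kPa


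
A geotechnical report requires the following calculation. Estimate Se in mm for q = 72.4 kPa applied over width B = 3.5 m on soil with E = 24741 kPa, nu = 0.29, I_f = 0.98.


Using Se = q * B * (1 - nu^2) * I_f / E
1 - nu^2 = 1 - 0.29^2 = 0.9159
Se = 72.4 * 3.5 * 0.9159 * 0.98 / 24741
Se = 0.009193 m
Convert to mm: Se = 0.009193 * 1000 = 9.193 mm


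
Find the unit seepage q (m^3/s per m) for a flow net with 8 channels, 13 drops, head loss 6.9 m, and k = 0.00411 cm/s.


Result: 0.0001745 m^3/s per m

Derivation:
Convert k to m/s for unit consistency with H:
k = 0.00411 cm/s = 0.00411 / 100 m/s = 4.11e-05 m/s
Using q = k * H * Nf / Nd
Nf / Nd = 8 / 13 = 0.6154
q = 4.11e-05 * 6.9 * 0.6154
q = 0.0001745 m^3/s per m


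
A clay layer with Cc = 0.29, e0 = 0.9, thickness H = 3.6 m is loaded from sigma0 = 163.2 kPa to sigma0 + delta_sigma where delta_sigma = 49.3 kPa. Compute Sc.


Using Sc = Cc * H / (1 + e0) * log10((sigma0 + delta_sigma) / sigma0)
Stress ratio = (163.2 + 49.3) / 163.2 = 1.30208
log10(1.30208) = 0.114639
Cc * H / (1 + e0) = 0.29 * 3.6 / (1 + 0.9) = 0.549474
Sc = 0.549474 * 0.114639
Sc = 0.063 m


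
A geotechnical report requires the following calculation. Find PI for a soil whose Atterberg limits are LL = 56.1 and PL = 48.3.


Result: 7.8

Derivation:
Using PI = LL - PL
PI = 56.1 - 48.3
PI = 7.8


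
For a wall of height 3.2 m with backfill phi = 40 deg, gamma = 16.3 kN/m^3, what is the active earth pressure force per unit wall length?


Compute active earth pressure coefficient:
Ka = tan^2(45 - phi/2) = tan^2(25.0) = 0.217443
Compute active force:
Pa = 0.5 * Ka * gamma * H^2
Pa = 0.5 * 0.217443 * 16.3 * 3.2^2
Pa = 18.15 kN/m


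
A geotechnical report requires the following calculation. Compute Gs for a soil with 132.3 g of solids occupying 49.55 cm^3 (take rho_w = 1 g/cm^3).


Using Gs = m_s / (V_s * rho_w)
Since rho_w = 1 g/cm^3:
Gs = 132.3 / 49.55
Gs = 2.67


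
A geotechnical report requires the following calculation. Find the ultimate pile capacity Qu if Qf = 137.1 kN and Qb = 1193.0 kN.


Using Qu = Qf + Qb
Qu = 137.1 + 1193.0
Qu = 1330.1 kN


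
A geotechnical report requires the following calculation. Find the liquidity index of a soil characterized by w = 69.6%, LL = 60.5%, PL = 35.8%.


First compute the plasticity index:
PI = LL - PL = 60.5 - 35.8 = 24.7
Then compute the liquidity index:
LI = (w - PL) / PI
LI = (69.6 - 35.8) / 24.7
LI = 1.368


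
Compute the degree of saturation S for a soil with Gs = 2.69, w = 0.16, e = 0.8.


Using S = Gs * w / e
S = 2.69 * 0.16 / 0.8
S = 0.538


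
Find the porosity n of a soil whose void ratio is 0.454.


Using the relation n = e / (1 + e)
n = 0.454 / (1 + 0.454)
n = 0.454 / 1.454
n = 0.3122


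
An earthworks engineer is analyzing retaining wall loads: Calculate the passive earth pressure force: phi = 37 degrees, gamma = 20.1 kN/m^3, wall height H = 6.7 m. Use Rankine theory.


Result: 1814.86 kN/m

Derivation:
Compute passive earth pressure coefficient:
Kp = tan^2(45 + phi/2) = tan^2(63.5) = 4.022791
Compute passive force:
Pp = 0.5 * Kp * gamma * H^2
Pp = 0.5 * 4.022791 * 20.1 * 6.7^2
Pp = 1814.86 kN/m


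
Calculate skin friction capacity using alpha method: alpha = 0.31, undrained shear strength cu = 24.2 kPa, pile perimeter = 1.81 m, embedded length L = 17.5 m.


Using Qs = alpha * cu * perimeter * L
Qs = 0.31 * 24.2 * 1.81 * 17.5
Qs = 237.63 kN


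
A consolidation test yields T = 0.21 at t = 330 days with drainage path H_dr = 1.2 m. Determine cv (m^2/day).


Result: 0.00092 m^2/day

Derivation:
Using cv = T * H_dr^2 / t
H_dr^2 = 1.2^2 = 1.44
cv = 0.21 * 1.44 / 330
cv = 0.00092 m^2/day


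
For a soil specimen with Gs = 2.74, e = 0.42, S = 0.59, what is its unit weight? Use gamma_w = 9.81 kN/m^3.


Using gamma = gamma_w * (Gs + S*e) / (1 + e)
Numerator: Gs + S*e = 2.74 + 0.59*0.42 = 2.9878
Denominator: 1 + e = 1 + 0.42 = 1.42
gamma = 9.81 * 2.9878 / 1.42
gamma = 20.641 kN/m^3


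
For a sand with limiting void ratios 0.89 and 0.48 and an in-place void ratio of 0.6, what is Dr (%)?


Using Dr = (e_max - e) / (e_max - e_min) * 100
e_max - e = 0.89 - 0.6 = 0.29
e_max - e_min = 0.89 - 0.48 = 0.41
Dr = 0.29 / 0.41 * 100
Dr = 70.73 %


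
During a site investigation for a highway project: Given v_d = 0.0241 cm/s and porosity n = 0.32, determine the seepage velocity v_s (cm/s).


Using v_s = v_d / n
v_s = 0.0241 / 0.32
v_s = 0.07531 cm/s


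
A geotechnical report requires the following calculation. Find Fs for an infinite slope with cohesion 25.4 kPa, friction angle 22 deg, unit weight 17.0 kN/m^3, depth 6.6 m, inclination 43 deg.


Result: 0.887

Derivation:
Using Fs = c / (gamma*H*sin(beta)*cos(beta)) + tan(phi)/tan(beta)
Cohesion contribution = 25.4 / (17.0*6.6*sin(43)*cos(43))
Cohesion contribution = 0.453869
Friction contribution = tan(22)/tan(43) = 0.433265
Fs = 0.453869 + 0.433265
Fs = 0.887


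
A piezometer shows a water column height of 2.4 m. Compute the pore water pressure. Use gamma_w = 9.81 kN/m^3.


Result: 23.54 kPa

Derivation:
Using u = gamma_w * h_w
u = 9.81 * 2.4
u = 23.54 kPa


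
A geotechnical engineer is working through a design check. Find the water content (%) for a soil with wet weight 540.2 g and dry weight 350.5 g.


Result: 54.12 %

Derivation:
Using w = (m_wet - m_dry) / m_dry * 100
m_wet - m_dry = 540.2 - 350.5 = 189.7 g
w = 189.7 / 350.5 * 100
w = 54.12 %


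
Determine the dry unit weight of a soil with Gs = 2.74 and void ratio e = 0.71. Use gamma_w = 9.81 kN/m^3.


Using gamma_d = Gs * gamma_w / (1 + e)
gamma_d = 2.74 * 9.81 / (1 + 0.71)
gamma_d = 2.74 * 9.81 / 1.71
gamma_d = 15.719 kN/m^3


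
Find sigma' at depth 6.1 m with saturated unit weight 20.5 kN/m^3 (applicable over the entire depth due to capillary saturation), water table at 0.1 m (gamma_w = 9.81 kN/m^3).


Result: 66.19 kPa

Derivation:
Total stress = gamma_sat * depth
sigma = 20.5 * 6.1 = 125.05 kPa
Pore water pressure u = gamma_w * (depth - d_wt)
u = 9.81 * (6.1 - 0.1) = 58.86 kPa
Effective stress = sigma - u
sigma' = 125.05 - 58.86 = 66.19 kPa


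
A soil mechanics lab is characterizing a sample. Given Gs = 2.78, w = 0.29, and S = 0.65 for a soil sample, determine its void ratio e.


Result: 1.2403

Derivation:
Using the relation e = Gs * w / S
e = 2.78 * 0.29 / 0.65
e = 1.2403


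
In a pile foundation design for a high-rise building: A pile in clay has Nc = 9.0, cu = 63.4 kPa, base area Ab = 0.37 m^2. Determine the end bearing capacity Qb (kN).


Using Qb = Nc * cu * Ab
Qb = 9.0 * 63.4 * 0.37
Qb = 211.12 kN


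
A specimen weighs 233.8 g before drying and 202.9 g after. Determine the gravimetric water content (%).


Using w = (m_wet - m_dry) / m_dry * 100
m_wet - m_dry = 233.8 - 202.9 = 30.9 g
w = 30.9 / 202.9 * 100
w = 15.23 %


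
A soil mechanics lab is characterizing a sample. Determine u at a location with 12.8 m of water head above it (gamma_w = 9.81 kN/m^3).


Result: 125.57 kPa

Derivation:
Using u = gamma_w * h_w
u = 9.81 * 12.8
u = 125.57 kPa


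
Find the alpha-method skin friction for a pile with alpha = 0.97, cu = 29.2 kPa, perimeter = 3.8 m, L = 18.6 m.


Using Qs = alpha * cu * perimeter * L
Qs = 0.97 * 29.2 * 3.8 * 18.6
Qs = 2001.94 kN


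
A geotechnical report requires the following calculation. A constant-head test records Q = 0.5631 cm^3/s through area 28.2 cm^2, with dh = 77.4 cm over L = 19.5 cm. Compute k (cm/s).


Compute hydraulic gradient:
i = dh / L = 77.4 / 19.5 = 3.96923
Then apply Darcy's law:
k = Q / (A * i)
k = 0.5631 / (28.2 * 3.96923)
k = 0.5631 / 111.932
k = 0.005031 cm/s


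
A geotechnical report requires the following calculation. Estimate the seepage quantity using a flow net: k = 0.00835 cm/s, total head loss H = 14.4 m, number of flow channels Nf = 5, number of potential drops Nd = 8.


Convert k to m/s for unit consistency with H:
k = 0.00835 cm/s = 0.00835 / 100 m/s = 8.35e-05 m/s
Using q = k * H * Nf / Nd
Nf / Nd = 5 / 8 = 0.625
q = 8.35e-05 * 14.4 * 0.625
q = 0.0007515 m^3/s per m


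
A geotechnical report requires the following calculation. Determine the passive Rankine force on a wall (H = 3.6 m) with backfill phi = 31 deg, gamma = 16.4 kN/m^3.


Result: 332.0 kN/m

Derivation:
Compute passive earth pressure coefficient:
Kp = tan^2(45 + phi/2) = tan^2(60.5) = 3.124035
Compute passive force:
Pp = 0.5 * Kp * gamma * H^2
Pp = 0.5 * 3.124035 * 16.4 * 3.6^2
Pp = 332.0 kN/m


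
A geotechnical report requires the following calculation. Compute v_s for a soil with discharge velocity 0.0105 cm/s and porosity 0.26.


Using v_s = v_d / n
v_s = 0.0105 / 0.26
v_s = 0.04038 cm/s


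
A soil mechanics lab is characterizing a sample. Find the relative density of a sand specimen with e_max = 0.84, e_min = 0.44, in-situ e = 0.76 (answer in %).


Result: 20.0 %

Derivation:
Using Dr = (e_max - e) / (e_max - e_min) * 100
e_max - e = 0.84 - 0.76 = 0.08
e_max - e_min = 0.84 - 0.44 = 0.4
Dr = 0.08 / 0.4 * 100
Dr = 20.0 %


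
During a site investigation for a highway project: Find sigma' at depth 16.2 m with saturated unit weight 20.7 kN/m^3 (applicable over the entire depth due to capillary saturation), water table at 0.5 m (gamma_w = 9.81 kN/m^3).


Total stress = gamma_sat * depth
sigma = 20.7 * 16.2 = 335.34 kPa
Pore water pressure u = gamma_w * (depth - d_wt)
u = 9.81 * (16.2 - 0.5) = 154.017 kPa
Effective stress = sigma - u
sigma' = 335.34 - 154.017 = 181.32 kPa


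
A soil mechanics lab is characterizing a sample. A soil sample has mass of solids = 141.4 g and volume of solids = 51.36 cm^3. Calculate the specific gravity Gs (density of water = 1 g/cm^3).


Result: 2.753

Derivation:
Using Gs = m_s / (V_s * rho_w)
Since rho_w = 1 g/cm^3:
Gs = 141.4 / 51.36
Gs = 2.753


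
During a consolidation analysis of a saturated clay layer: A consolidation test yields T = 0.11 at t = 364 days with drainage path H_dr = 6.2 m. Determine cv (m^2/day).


Using cv = T * H_dr^2 / t
H_dr^2 = 6.2^2 = 38.44
cv = 0.11 * 38.44 / 364
cv = 0.01162 m^2/day


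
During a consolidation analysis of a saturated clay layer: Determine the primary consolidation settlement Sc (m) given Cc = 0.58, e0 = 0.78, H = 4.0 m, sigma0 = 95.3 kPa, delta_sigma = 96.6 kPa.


Using Sc = Cc * H / (1 + e0) * log10((sigma0 + delta_sigma) / sigma0)
Stress ratio = (95.3 + 96.6) / 95.3 = 2.01364
log10(2.01364) = 0.303982
Cc * H / (1 + e0) = 0.58 * 4.0 / (1 + 0.78) = 1.30337
Sc = 1.30337 * 0.303982
Sc = 0.3962 m


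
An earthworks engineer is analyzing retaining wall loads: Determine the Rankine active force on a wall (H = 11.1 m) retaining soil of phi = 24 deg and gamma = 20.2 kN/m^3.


Result: 524.81 kN/m

Derivation:
Compute active earth pressure coefficient:
Ka = tan^2(45 - phi/2) = tan^2(33.0) = 0.42173
Compute active force:
Pa = 0.5 * Ka * gamma * H^2
Pa = 0.5 * 0.42173 * 20.2 * 11.1^2
Pa = 524.81 kN/m


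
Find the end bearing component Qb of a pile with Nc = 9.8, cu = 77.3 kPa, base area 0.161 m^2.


Using Qb = Nc * cu * Ab
Qb = 9.8 * 77.3 * 0.161
Qb = 121.96 kN


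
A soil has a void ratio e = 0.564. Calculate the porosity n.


Result: 0.3606

Derivation:
Using the relation n = e / (1 + e)
n = 0.564 / (1 + 0.564)
n = 0.564 / 1.564
n = 0.3606


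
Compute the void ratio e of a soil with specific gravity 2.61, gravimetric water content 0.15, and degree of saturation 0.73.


Result: 0.5363

Derivation:
Using the relation e = Gs * w / S
e = 2.61 * 0.15 / 0.73
e = 0.5363


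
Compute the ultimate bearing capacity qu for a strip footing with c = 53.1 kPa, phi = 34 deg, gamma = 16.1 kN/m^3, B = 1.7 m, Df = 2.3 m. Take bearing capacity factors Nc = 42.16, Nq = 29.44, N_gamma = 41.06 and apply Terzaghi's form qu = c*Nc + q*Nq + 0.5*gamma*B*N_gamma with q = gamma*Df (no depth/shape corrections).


Compute qu = c*Nc + gamma*Df*Nq + 0.5*gamma*B*N_gamma
Term 1: 53.1 * 42.16 = 2238.696
Term 2: 16.1 * 2.3 * 29.44 = 1090.1632
Term 3: 0.5 * 16.1 * 1.7 * 41.06 = 561.9061
qu = 2238.696 + 1090.1632 + 561.9061
qu = 3890.77 kPa


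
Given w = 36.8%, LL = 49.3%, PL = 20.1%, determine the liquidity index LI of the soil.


First compute the plasticity index:
PI = LL - PL = 49.3 - 20.1 = 29.2
Then compute the liquidity index:
LI = (w - PL) / PI
LI = (36.8 - 20.1) / 29.2
LI = 0.572


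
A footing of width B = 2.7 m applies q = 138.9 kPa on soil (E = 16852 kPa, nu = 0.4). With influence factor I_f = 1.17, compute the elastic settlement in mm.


Result: 21.872 mm

Derivation:
Using Se = q * B * (1 - nu^2) * I_f / E
1 - nu^2 = 1 - 0.4^2 = 0.84
Se = 138.9 * 2.7 * 0.84 * 1.17 / 16852
Se = 0.021872 m
Convert to mm: Se = 0.021872 * 1000 = 21.872 mm


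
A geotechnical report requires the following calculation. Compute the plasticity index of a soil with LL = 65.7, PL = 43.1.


Using PI = LL - PL
PI = 65.7 - 43.1
PI = 22.6


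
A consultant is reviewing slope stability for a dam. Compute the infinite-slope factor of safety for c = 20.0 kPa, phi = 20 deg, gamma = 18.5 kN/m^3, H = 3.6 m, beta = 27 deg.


Result: 1.457

Derivation:
Using Fs = c / (gamma*H*sin(beta)*cos(beta)) + tan(phi)/tan(beta)
Cohesion contribution = 20.0 / (18.5*3.6*sin(27)*cos(27))
Cohesion contribution = 0.742383
Friction contribution = tan(20)/tan(27) = 0.714332
Fs = 0.742383 + 0.714332
Fs = 1.457


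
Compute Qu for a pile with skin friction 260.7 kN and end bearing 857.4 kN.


Using Qu = Qf + Qb
Qu = 260.7 + 857.4
Qu = 1118.1 kN


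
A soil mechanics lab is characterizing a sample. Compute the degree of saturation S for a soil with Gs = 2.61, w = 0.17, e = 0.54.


Using S = Gs * w / e
S = 2.61 * 0.17 / 0.54
S = 0.8217


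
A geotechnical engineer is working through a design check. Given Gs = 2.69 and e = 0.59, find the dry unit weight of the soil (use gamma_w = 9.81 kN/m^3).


Using gamma_d = Gs * gamma_w / (1 + e)
gamma_d = 2.69 * 9.81 / (1 + 0.59)
gamma_d = 2.69 * 9.81 / 1.59
gamma_d = 16.597 kN/m^3


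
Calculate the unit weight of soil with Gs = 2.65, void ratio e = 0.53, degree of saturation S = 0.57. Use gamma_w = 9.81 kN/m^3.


Using gamma = gamma_w * (Gs + S*e) / (1 + e)
Numerator: Gs + S*e = 2.65 + 0.57*0.53 = 2.9521
Denominator: 1 + e = 1 + 0.53 = 1.53
gamma = 9.81 * 2.9521 / 1.53
gamma = 18.928 kN/m^3


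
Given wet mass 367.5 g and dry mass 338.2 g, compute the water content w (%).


Result: 8.66 %

Derivation:
Using w = (m_wet - m_dry) / m_dry * 100
m_wet - m_dry = 367.5 - 338.2 = 29.3 g
w = 29.3 / 338.2 * 100
w = 8.66 %


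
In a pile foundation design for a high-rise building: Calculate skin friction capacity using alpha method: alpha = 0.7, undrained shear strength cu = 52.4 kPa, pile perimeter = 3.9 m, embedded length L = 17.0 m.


Using Qs = alpha * cu * perimeter * L
Qs = 0.7 * 52.4 * 3.9 * 17.0
Qs = 2431.88 kN


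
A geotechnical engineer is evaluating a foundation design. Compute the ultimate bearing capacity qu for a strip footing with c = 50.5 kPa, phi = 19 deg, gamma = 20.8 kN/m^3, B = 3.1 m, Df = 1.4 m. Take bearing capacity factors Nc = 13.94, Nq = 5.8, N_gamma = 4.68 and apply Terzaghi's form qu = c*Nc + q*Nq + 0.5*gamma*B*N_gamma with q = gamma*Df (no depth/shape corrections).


Result: 1023.75 kPa

Derivation:
Compute qu = c*Nc + gamma*Df*Nq + 0.5*gamma*B*N_gamma
Term 1: 50.5 * 13.94 = 703.97
Term 2: 20.8 * 1.4 * 5.8 = 168.896
Term 3: 0.5 * 20.8 * 3.1 * 4.68 = 150.8832
qu = 703.97 + 168.896 + 150.8832
qu = 1023.75 kPa


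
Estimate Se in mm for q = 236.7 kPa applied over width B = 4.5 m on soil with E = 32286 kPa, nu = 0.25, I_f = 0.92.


Using Se = q * B * (1 - nu^2) * I_f / E
1 - nu^2 = 1 - 0.25^2 = 0.9375
Se = 236.7 * 4.5 * 0.9375 * 0.92 / 32286
Se = 0.028455 m
Convert to mm: Se = 0.028455 * 1000 = 28.455 mm


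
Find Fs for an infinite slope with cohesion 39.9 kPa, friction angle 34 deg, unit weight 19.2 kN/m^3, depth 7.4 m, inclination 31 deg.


Using Fs = c / (gamma*H*sin(beta)*cos(beta)) + tan(phi)/tan(beta)
Cohesion contribution = 39.9 / (19.2*7.4*sin(31)*cos(31))
Cohesion contribution = 0.636114
Friction contribution = tan(34)/tan(31) = 1.12257
Fs = 0.636114 + 1.12257
Fs = 1.759


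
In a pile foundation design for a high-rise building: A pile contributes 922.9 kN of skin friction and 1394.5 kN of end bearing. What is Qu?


Using Qu = Qf + Qb
Qu = 922.9 + 1394.5
Qu = 2317.4 kN


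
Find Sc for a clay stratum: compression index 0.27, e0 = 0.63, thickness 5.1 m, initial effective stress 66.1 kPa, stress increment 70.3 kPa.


Using Sc = Cc * H / (1 + e0) * log10((sigma0 + delta_sigma) / sigma0)
Stress ratio = (66.1 + 70.3) / 66.1 = 2.06354
log10(2.06354) = 0.314613
Cc * H / (1 + e0) = 0.27 * 5.1 / (1 + 0.63) = 0.844785
Sc = 0.844785 * 0.314613
Sc = 0.2658 m


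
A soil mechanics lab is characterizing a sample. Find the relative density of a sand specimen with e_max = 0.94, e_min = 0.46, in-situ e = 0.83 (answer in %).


Using Dr = (e_max - e) / (e_max - e_min) * 100
e_max - e = 0.94 - 0.83 = 0.11
e_max - e_min = 0.94 - 0.46 = 0.48
Dr = 0.11 / 0.48 * 100
Dr = 22.92 %


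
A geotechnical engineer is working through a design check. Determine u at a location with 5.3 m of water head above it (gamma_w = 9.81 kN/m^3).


Result: 51.99 kPa

Derivation:
Using u = gamma_w * h_w
u = 9.81 * 5.3
u = 51.99 kPa


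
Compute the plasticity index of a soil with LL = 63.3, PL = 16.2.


Result: 47.1

Derivation:
Using PI = LL - PL
PI = 63.3 - 16.2
PI = 47.1


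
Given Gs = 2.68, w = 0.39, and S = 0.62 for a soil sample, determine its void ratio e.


Using the relation e = Gs * w / S
e = 2.68 * 0.39 / 0.62
e = 1.6858


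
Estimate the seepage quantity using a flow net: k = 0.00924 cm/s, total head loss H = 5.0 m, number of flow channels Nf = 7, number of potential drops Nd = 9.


Result: 0.0003593 m^3/s per m

Derivation:
Convert k to m/s for unit consistency with H:
k = 0.00924 cm/s = 0.00924 / 100 m/s = 9.24e-05 m/s
Using q = k * H * Nf / Nd
Nf / Nd = 7 / 9 = 0.7778
q = 9.24e-05 * 5.0 * 0.7778
q = 0.0003593 m^3/s per m


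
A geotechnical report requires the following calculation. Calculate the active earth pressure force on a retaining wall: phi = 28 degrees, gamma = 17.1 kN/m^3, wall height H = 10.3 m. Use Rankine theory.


Compute active earth pressure coefficient:
Ka = tan^2(45 - phi/2) = tan^2(31.0) = 0.361033
Compute active force:
Pa = 0.5 * Ka * gamma * H^2
Pa = 0.5 * 0.361033 * 17.1 * 10.3^2
Pa = 327.48 kN/m


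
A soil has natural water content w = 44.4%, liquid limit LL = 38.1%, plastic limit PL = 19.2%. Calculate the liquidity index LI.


First compute the plasticity index:
PI = LL - PL = 38.1 - 19.2 = 18.9
Then compute the liquidity index:
LI = (w - PL) / PI
LI = (44.4 - 19.2) / 18.9
LI = 1.333


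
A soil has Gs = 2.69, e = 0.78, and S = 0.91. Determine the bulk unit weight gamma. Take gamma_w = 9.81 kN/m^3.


Using gamma = gamma_w * (Gs + S*e) / (1 + e)
Numerator: Gs + S*e = 2.69 + 0.91*0.78 = 3.3998
Denominator: 1 + e = 1 + 0.78 = 1.78
gamma = 9.81 * 3.3998 / 1.78
gamma = 18.737 kN/m^3


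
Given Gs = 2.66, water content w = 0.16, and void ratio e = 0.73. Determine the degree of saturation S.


Using S = Gs * w / e
S = 2.66 * 0.16 / 0.73
S = 0.583


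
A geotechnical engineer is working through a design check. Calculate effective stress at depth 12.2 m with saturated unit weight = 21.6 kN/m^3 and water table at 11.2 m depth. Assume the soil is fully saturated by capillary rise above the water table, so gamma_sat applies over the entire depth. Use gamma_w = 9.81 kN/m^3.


Total stress = gamma_sat * depth
sigma = 21.6 * 12.2 = 263.52 kPa
Pore water pressure u = gamma_w * (depth - d_wt)
u = 9.81 * (12.2 - 11.2) = 9.81 kPa
Effective stress = sigma - u
sigma' = 263.52 - 9.81 = 253.71 kPa


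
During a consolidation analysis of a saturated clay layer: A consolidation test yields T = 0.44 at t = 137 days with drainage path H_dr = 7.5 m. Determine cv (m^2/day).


Result: 0.18066 m^2/day

Derivation:
Using cv = T * H_dr^2 / t
H_dr^2 = 7.5^2 = 56.25
cv = 0.44 * 56.25 / 137
cv = 0.18066 m^2/day


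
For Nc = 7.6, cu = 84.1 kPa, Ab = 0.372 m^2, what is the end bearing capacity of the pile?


Using Qb = Nc * cu * Ab
Qb = 7.6 * 84.1 * 0.372
Qb = 237.77 kN


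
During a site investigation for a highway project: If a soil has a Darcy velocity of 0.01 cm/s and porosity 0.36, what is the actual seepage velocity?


Using v_s = v_d / n
v_s = 0.01 / 0.36
v_s = 0.02778 cm/s


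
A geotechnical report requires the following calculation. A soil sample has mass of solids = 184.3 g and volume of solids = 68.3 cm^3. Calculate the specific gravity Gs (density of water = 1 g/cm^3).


Using Gs = m_s / (V_s * rho_w)
Since rho_w = 1 g/cm^3:
Gs = 184.3 / 68.3
Gs = 2.698


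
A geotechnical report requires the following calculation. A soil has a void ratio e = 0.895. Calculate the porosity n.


Result: 0.4723

Derivation:
Using the relation n = e / (1 + e)
n = 0.895 / (1 + 0.895)
n = 0.895 / 1.895
n = 0.4723


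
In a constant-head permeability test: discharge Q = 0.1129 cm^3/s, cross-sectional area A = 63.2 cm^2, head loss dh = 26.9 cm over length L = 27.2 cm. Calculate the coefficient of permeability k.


Compute hydraulic gradient:
i = dh / L = 26.9 / 27.2 = 0.988971
Then apply Darcy's law:
k = Q / (A * i)
k = 0.1129 / (63.2 * 0.988971)
k = 0.1129 / 62.5029
k = 0.001806 cm/s


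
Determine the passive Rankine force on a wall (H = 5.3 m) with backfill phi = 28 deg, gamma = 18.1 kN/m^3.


Result: 704.13 kN/m

Derivation:
Compute passive earth pressure coefficient:
Kp = tan^2(45 + phi/2) = tan^2(59.0) = 2.769826
Compute passive force:
Pp = 0.5 * Kp * gamma * H^2
Pp = 0.5 * 2.769826 * 18.1 * 5.3^2
Pp = 704.13 kN/m


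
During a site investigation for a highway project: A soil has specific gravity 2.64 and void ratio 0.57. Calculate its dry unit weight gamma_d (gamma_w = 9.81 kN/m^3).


Using gamma_d = Gs * gamma_w / (1 + e)
gamma_d = 2.64 * 9.81 / (1 + 0.57)
gamma_d = 2.64 * 9.81 / 1.57
gamma_d = 16.496 kN/m^3


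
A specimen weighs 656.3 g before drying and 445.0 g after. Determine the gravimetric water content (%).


Result: 47.48 %

Derivation:
Using w = (m_wet - m_dry) / m_dry * 100
m_wet - m_dry = 656.3 - 445.0 = 211.3 g
w = 211.3 / 445.0 * 100
w = 47.48 %


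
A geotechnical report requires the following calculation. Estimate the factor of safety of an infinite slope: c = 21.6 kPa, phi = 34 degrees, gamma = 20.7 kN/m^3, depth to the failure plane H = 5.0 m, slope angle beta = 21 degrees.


Result: 2.381

Derivation:
Using Fs = c / (gamma*H*sin(beta)*cos(beta)) + tan(phi)/tan(beta)
Cohesion contribution = 21.6 / (20.7*5.0*sin(21)*cos(21))
Cohesion contribution = 0.623782
Friction contribution = tan(34)/tan(21) = 1.75715
Fs = 0.623782 + 1.75715
Fs = 2.381


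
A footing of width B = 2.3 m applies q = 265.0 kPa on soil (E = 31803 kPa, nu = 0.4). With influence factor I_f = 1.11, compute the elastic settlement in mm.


Result: 17.869 mm

Derivation:
Using Se = q * B * (1 - nu^2) * I_f / E
1 - nu^2 = 1 - 0.4^2 = 0.84
Se = 265.0 * 2.3 * 0.84 * 1.11 / 31803
Se = 0.017869 m
Convert to mm: Se = 0.017869 * 1000 = 17.869 mm


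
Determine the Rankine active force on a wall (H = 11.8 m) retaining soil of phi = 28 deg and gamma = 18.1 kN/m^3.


Compute active earth pressure coefficient:
Ka = tan^2(45 - phi/2) = tan^2(31.0) = 0.361033
Compute active force:
Pa = 0.5 * Ka * gamma * H^2
Pa = 0.5 * 0.361033 * 18.1 * 11.8^2
Pa = 454.95 kN/m


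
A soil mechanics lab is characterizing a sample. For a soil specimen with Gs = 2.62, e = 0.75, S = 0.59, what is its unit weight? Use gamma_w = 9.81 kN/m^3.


Using gamma = gamma_w * (Gs + S*e) / (1 + e)
Numerator: Gs + S*e = 2.62 + 0.59*0.75 = 3.0625
Denominator: 1 + e = 1 + 0.75 = 1.75
gamma = 9.81 * 3.0625 / 1.75
gamma = 17.168 kN/m^3


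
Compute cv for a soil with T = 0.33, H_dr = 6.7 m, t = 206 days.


Using cv = T * H_dr^2 / t
H_dr^2 = 6.7^2 = 44.89
cv = 0.33 * 44.89 / 206
cv = 0.07191 m^2/day


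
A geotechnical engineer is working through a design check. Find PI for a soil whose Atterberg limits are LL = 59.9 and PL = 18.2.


Using PI = LL - PL
PI = 59.9 - 18.2
PI = 41.7


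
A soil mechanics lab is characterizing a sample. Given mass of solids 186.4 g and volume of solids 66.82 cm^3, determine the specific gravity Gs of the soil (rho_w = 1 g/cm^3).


Result: 2.79

Derivation:
Using Gs = m_s / (V_s * rho_w)
Since rho_w = 1 g/cm^3:
Gs = 186.4 / 66.82
Gs = 2.79


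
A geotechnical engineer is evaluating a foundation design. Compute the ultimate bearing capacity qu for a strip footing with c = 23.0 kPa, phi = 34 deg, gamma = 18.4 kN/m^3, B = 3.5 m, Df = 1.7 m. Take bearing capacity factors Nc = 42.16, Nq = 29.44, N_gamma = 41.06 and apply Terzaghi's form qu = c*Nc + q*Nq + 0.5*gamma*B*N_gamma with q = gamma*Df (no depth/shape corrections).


Result: 3212.7 kPa

Derivation:
Compute qu = c*Nc + gamma*Df*Nq + 0.5*gamma*B*N_gamma
Term 1: 23.0 * 42.16 = 969.68
Term 2: 18.4 * 1.7 * 29.44 = 920.8832
Term 3: 0.5 * 18.4 * 3.5 * 41.06 = 1322.132
qu = 969.68 + 920.8832 + 1322.132
qu = 3212.7 kPa


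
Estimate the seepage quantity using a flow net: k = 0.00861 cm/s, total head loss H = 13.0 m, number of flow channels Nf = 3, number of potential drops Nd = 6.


Result: 0.0005596 m^3/s per m

Derivation:
Convert k to m/s for unit consistency with H:
k = 0.00861 cm/s = 0.00861 / 100 m/s = 8.61e-05 m/s
Using q = k * H * Nf / Nd
Nf / Nd = 3 / 6 = 0.5
q = 8.61e-05 * 13.0 * 0.5
q = 0.0005596 m^3/s per m


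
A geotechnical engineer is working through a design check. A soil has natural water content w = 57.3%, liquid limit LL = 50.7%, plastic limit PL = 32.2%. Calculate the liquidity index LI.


Result: 1.357

Derivation:
First compute the plasticity index:
PI = LL - PL = 50.7 - 32.2 = 18.5
Then compute the liquidity index:
LI = (w - PL) / PI
LI = (57.3 - 32.2) / 18.5
LI = 1.357


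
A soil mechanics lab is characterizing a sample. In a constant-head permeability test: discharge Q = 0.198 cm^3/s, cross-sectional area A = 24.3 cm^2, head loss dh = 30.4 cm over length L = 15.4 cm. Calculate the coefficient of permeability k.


Compute hydraulic gradient:
i = dh / L = 30.4 / 15.4 = 1.97403
Then apply Darcy's law:
k = Q / (A * i)
k = 0.198 / (24.3 * 1.97403)
k = 0.198 / 47.9688
k = 0.004128 cm/s


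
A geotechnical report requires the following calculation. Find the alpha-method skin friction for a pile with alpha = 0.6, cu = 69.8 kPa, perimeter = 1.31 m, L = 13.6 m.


Using Qs = alpha * cu * perimeter * L
Qs = 0.6 * 69.8 * 1.31 * 13.6
Qs = 746.13 kN


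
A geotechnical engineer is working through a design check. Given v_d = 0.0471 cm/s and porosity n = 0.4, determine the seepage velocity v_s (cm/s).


Using v_s = v_d / n
v_s = 0.0471 / 0.4
v_s = 0.11775 cm/s


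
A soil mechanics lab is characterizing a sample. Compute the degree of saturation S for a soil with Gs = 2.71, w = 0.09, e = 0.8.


Using S = Gs * w / e
S = 2.71 * 0.09 / 0.8
S = 0.3049


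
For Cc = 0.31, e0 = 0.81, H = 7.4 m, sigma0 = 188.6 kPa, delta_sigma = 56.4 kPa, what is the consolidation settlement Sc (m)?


Using Sc = Cc * H / (1 + e0) * log10((sigma0 + delta_sigma) / sigma0)
Stress ratio = (188.6 + 56.4) / 188.6 = 1.29905
log10(1.29905) = 0.113624
Cc * H / (1 + e0) = 0.31 * 7.4 / (1 + 0.81) = 1.2674
Sc = 1.2674 * 0.113624
Sc = 0.144 m


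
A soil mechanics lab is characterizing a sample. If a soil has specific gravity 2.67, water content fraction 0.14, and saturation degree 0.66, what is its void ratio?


Result: 0.5664

Derivation:
Using the relation e = Gs * w / S
e = 2.67 * 0.14 / 0.66
e = 0.5664


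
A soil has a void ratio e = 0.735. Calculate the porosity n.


Using the relation n = e / (1 + e)
n = 0.735 / (1 + 0.735)
n = 0.735 / 1.735
n = 0.4236


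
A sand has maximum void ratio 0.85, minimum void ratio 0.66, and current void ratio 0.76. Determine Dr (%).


Result: 47.37 %

Derivation:
Using Dr = (e_max - e) / (e_max - e_min) * 100
e_max - e = 0.85 - 0.76 = 0.09
e_max - e_min = 0.85 - 0.66 = 0.19
Dr = 0.09 / 0.19 * 100
Dr = 47.37 %


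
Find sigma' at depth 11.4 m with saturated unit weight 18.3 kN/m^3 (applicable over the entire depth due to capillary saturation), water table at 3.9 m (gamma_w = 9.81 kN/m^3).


Result: 135.05 kPa

Derivation:
Total stress = gamma_sat * depth
sigma = 18.3 * 11.4 = 208.62 kPa
Pore water pressure u = gamma_w * (depth - d_wt)
u = 9.81 * (11.4 - 3.9) = 73.575 kPa
Effective stress = sigma - u
sigma' = 208.62 - 73.575 = 135.05 kPa


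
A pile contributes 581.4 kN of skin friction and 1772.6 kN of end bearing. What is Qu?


Result: 2354.0 kN

Derivation:
Using Qu = Qf + Qb
Qu = 581.4 + 1772.6
Qu = 2354.0 kN


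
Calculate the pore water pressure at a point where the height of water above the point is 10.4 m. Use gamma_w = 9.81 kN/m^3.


Using u = gamma_w * h_w
u = 9.81 * 10.4
u = 102.02 kPa


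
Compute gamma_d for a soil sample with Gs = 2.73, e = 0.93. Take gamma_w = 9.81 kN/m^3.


Using gamma_d = Gs * gamma_w / (1 + e)
gamma_d = 2.73 * 9.81 / (1 + 0.93)
gamma_d = 2.73 * 9.81 / 1.93
gamma_d = 13.876 kN/m^3


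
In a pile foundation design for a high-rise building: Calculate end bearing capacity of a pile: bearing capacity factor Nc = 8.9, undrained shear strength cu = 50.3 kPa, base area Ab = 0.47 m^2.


Using Qb = Nc * cu * Ab
Qb = 8.9 * 50.3 * 0.47
Qb = 210.4 kN


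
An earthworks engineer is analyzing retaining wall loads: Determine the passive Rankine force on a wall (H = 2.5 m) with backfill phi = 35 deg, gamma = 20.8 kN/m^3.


Compute passive earth pressure coefficient:
Kp = tan^2(45 + phi/2) = tan^2(62.5) = 3.690172
Compute passive force:
Pp = 0.5 * Kp * gamma * H^2
Pp = 0.5 * 3.690172 * 20.8 * 2.5^2
Pp = 239.86 kN/m


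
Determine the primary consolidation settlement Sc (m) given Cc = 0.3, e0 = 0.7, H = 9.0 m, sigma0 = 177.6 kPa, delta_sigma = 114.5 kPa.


Using Sc = Cc * H / (1 + e0) * log10((sigma0 + delta_sigma) / sigma0)
Stress ratio = (177.6 + 114.5) / 177.6 = 1.64471
log10(1.64471) = 0.216089
Cc * H / (1 + e0) = 0.3 * 9.0 / (1 + 0.7) = 1.58824
Sc = 1.58824 * 0.216089
Sc = 0.3432 m


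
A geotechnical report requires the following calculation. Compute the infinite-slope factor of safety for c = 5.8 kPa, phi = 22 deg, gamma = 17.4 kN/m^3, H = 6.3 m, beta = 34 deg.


Using Fs = c / (gamma*H*sin(beta)*cos(beta)) + tan(phi)/tan(beta)
Cohesion contribution = 5.8 / (17.4*6.3*sin(34)*cos(34))
Cohesion contribution = 0.114131
Friction contribution = tan(22)/tan(34) = 0.598994
Fs = 0.114131 + 0.598994
Fs = 0.713


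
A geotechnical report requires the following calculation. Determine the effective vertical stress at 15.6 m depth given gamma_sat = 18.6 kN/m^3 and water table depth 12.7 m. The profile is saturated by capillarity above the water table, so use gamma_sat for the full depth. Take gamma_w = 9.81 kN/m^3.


Result: 261.71 kPa

Derivation:
Total stress = gamma_sat * depth
sigma = 18.6 * 15.6 = 290.16 kPa
Pore water pressure u = gamma_w * (depth - d_wt)
u = 9.81 * (15.6 - 12.7) = 28.449 kPa
Effective stress = sigma - u
sigma' = 290.16 - 28.449 = 261.71 kPa
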